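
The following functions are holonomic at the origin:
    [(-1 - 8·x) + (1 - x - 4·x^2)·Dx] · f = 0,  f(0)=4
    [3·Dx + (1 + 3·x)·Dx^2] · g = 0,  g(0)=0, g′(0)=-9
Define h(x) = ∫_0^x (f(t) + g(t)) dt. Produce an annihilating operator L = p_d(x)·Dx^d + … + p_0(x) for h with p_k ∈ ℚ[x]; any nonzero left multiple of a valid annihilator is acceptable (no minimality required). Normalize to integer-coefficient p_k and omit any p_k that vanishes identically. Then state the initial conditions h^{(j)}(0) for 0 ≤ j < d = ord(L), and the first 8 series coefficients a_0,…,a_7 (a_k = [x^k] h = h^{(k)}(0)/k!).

L = (342 + 2178·x + 6624·x^2 + 6336·x^3 + 6912·x^4)·Dx^2 + (36 + 696·x + 4356·x^2 + 10176·x^3 + 12960·x^4 + 11520·x^5)·Dx^3 + (-13 - 101·x - 191·x^2 + 225·x^3 + 1440·x^4 + 2928·x^5 + 2304·x^6)·Dx^4  (order 4).
h: a_k = 0, 4, -5/2, 67/6, 9/4, 707/20, 571/30, 311/2, …
ICs: h(0) = 0, h′(0) = 4, h′′(0) = -5, h′′′(0) = 67.

f: a_k = 4, 4, 20, 36, 116, 260, 724, 1764, …
g: a_k = 0, -9, 27/2, -27, 243/4, -729/5, 729/2, -6561/7, …
f+g: L₀ = lclm(L_f,L_g), ord ≤ 1+2.
Integrate: L := L₀·Dx.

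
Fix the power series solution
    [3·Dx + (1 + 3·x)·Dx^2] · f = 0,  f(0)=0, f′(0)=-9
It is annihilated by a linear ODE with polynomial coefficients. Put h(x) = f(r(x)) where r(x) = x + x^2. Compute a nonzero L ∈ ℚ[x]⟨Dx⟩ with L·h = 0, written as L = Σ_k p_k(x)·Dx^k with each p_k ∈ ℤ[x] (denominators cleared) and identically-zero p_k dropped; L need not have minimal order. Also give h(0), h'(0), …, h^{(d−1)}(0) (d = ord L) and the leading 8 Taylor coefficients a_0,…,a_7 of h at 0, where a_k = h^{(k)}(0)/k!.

f: a_k = 0, -9, 27/2, -27, 243/4, -729/5, 729/2, -6561/7, …
f∘r: x↦r, Dx↦Dx/r' in L_f ⇒ L₀.
L = (1 + 6·x + 6·x^2)·Dx + (1 + 5·x + 9·x^2 + 6·x^3)·Dx^2  (order 2).
h: a_k = 0, -9, 9/2, 0, -27/4, 81/5, -27, 243/7, …
ICs: h(0) = 0, h′(0) = -9.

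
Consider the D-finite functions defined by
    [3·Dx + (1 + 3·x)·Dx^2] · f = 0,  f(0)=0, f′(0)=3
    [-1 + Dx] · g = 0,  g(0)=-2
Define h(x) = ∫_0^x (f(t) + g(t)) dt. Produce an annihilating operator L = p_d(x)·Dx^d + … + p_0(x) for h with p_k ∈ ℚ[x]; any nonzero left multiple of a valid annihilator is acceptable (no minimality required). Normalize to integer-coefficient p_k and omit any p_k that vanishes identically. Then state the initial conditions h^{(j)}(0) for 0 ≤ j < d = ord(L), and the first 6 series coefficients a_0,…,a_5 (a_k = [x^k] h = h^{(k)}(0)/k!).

f: a_k = 0, 3, -9/2, 9, -81/4, 243/5, …
g: a_k = -2, -2, -1, -1/3, -1/12, -1/60, …
Weyl lclm of L_f,L_g ⇒ L₀ (ord ≤ 3).
h=∫₀ˣh₀: take L = L₀·Dx.
L = (-21 - 9·x)·Dx^2 + (17 - 6·x - 9·x^2)·Dx^3 + (4 + 15·x + 9·x^2)·Dx^4  (order 4).
h: a_k = 0, -2, 1/2, -11/6, 13/6, -61/15, …
ICs: h(0) = 0, h′(0) = -2, h′′(0) = 1, h′′′(0) = -11.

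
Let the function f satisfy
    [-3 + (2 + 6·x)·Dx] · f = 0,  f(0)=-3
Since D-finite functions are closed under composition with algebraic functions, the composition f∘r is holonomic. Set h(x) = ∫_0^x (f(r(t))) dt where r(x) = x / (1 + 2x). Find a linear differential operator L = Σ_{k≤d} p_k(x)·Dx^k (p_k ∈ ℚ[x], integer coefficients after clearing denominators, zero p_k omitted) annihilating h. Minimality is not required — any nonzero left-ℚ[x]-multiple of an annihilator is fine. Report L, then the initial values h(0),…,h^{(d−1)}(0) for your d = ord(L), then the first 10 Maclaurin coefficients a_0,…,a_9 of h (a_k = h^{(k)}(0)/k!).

L = -3·Dx + (2 + 14·x + 20·x^2)·Dx^2  (order 2).
h: a_k = 0, -3, -9/4, 33/8, -585/64, 2979/128, -33909/512, 1477503/7168, -11283849/16384, 79707215/32768, …
ICs: h(0) = 0, h′(0) = -3.

f: a_k = -3, -9/2, 27/8, -81/16, 1215/128, -5103/256, 45927/1024, -216513/2048, 8444007/32768, -42220035/65536, …
Substitute x→r, Dx→(1/r')Dx; clear ⇒ L₀.
h=∫h₀ ⇒ L = L₀·Dx.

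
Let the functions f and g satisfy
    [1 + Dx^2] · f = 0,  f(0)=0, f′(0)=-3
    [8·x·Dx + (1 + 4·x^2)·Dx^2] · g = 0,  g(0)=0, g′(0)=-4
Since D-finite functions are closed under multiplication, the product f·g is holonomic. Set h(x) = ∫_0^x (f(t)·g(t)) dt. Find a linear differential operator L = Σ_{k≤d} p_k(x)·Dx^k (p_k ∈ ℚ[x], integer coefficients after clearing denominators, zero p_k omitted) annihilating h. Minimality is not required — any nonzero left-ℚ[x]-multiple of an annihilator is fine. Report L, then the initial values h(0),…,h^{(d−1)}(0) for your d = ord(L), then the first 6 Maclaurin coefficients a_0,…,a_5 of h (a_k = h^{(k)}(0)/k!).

f: a_k = 0, -3, 0, 1/2, 0, -1/40, …
g: a_k = 0, -4, 0, 16/3, 0, -64/5, …
f·g: L₀ = L_f ⊗_s L_g, ord ≤ 2·2.
Integrate: L := L₀·Dx.
L = (85 + 944·x^2 + 416·x^4 + 256·x^6 + 256·x^8)·Dx + (144·x + 704·x^3 + 768·x^5 + 1024·x^7)·Dx^2 + (90 + 992·x^2 + 576·x^4 + 512·x^6 + 512·x^8)·Dx^3 + (144·x + 704·x^3 + 768·x^5 + 1024·x^7)·Dx^4 + (5 + 48·x^2 + 160·x^4 + 256·x^6 + 256·x^8)·Dx^5  (order 5).
h: a_k = 0, 0, 0, 4, 0, -18/5, …
ICs: h(0) = 0, h′(0) = 0, h′′(0) = 0, h′′′(0) = 24, h′′′′(0) = 0.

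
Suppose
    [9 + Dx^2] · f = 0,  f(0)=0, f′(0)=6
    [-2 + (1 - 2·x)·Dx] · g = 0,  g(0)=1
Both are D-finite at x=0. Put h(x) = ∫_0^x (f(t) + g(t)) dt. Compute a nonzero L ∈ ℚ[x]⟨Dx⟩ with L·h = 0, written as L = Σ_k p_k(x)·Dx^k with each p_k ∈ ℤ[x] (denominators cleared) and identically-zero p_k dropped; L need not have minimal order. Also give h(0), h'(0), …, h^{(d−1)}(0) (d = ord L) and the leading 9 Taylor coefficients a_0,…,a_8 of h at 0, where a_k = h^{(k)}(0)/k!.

L = (-594 + 648·x - 648·x^2)·Dx + (153 - 630·x + 972·x^2 - 648·x^3)·Dx^2 + (-66 + 72·x - 72·x^2)·Dx^3 + (17 - 70·x + 108·x^2 - 72·x^3)·Dx^4  (order 4).
h: a_k = 0, 1, 4, 4/3, -1/4, 16/5, 721/120, 64/7, 35597/2240, …
ICs: h(0) = 0, h′(0) = 1, h′′(0) = 8, h′′′(0) = 8.

f: a_k = 0, 6, 0, -9, 0, 81/20, 0, -243/280, 0, …
g: a_k = 1, 2, 4, 8, 16, 32, 64, 128, 256, …
h₀=f+g: left-lcm gives L₀, ord ≤ 3.
Integrate: L := L₀·Dx.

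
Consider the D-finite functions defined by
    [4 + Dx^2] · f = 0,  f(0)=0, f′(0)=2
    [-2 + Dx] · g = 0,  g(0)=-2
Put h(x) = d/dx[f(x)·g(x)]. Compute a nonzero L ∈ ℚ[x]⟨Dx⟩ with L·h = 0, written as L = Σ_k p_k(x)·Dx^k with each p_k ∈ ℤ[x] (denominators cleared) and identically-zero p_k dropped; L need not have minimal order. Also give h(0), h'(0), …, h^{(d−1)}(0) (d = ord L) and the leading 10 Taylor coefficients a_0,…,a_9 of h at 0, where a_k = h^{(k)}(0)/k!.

f: a_k = 0, 2, 0, -4/3, 0, 4/15, 0, -8/315, 0, 4/2835, …
g: a_k = -2, -4, -4, -8/3, -4/3, -8/15, -8/45, -16/315, -4/315, -8/2835, …
Sym-product of L_f,L_g gives L₀ (≤ ord 2).
Differentiate: ansatz ord ≤ ord L₀ ⇒ L.
L = 8 - 4·Dx + Dx^2  (order 2).
h: a_k = -4, -16, -16, 0, 32/3, 128/15, 128/45, 0, -128/315, -512/2835, …
ICs: h(0) = -4, h′(0) = -16.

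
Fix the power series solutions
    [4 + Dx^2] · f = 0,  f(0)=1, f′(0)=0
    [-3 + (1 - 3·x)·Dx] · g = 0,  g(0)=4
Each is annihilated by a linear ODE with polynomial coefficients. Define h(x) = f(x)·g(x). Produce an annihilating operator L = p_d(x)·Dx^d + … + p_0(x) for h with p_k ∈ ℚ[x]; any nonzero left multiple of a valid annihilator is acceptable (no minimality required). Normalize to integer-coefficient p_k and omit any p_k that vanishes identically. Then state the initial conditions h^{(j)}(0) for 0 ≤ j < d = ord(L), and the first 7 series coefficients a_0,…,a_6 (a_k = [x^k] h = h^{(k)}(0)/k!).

L = (-4 + 12·x) + 6·Dx + (-1 + 3·x)·Dx^2  (order 2).
h: a_k = 4, 12, 28, 84, 764/3, 764, 103124/45, …
ICs: h(0) = 4, h′(0) = 12.

f: a_k = 1, 0, -2, 0, 2/3, 0, -4/45, …
g: a_k = 4, 12, 36, 108, 324, 972, 2916, …
L₀ := L_f ⊗_s L_g (sym. prod.), ord ≤ 2.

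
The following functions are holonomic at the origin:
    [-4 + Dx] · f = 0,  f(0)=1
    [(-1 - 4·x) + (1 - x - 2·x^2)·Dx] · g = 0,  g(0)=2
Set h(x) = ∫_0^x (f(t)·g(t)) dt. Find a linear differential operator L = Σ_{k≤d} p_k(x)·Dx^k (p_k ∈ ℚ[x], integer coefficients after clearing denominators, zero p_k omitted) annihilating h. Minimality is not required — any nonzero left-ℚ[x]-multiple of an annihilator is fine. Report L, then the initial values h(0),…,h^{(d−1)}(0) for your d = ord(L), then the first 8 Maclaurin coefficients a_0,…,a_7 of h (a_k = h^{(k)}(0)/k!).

L = (5 - 8·x^2)·Dx + (-1 + x + 2·x^2)·Dx^2  (order 2).
h: a_k = 0, 2, 5, 10, 107/6, 458/15, 781/15, 5662/63, …
ICs: h(0) = 0, h′(0) = 2.

f: a_k = 1, 4, 8, 32/3, 32/3, 128/15, 256/45, 1024/315, …
g: a_k = 2, 2, 6, 10, 22, 42, 86, 170, …
L₀ := L_f ⊗_s L_g (sym. prod.), ord ≤ 1.
h=∫₀ˣh₀: take L = L₀·Dx.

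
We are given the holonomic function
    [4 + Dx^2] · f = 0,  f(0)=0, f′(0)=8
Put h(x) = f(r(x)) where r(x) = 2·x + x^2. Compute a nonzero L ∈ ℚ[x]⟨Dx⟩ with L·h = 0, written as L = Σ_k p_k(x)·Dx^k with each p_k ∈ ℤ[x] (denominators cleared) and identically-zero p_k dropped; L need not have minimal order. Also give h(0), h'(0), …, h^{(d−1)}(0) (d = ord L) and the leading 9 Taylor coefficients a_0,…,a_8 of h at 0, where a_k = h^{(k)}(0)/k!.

L = (16 + 48·x + 48·x^2 + 16·x^3) - Dx + (1 + x)·Dx^2  (order 2).
h: a_k = 0, 16, 8, -128/3, -64, 32/15, 80, 22784/315, -128/45, …
ICs: h(0) = 0, h′(0) = 16.

f: a_k = 0, 8, 0, -16/3, 0, 16/15, 0, -32/315, 0, …
h₀=f(r): pull back L_f along r ⇒ L₀.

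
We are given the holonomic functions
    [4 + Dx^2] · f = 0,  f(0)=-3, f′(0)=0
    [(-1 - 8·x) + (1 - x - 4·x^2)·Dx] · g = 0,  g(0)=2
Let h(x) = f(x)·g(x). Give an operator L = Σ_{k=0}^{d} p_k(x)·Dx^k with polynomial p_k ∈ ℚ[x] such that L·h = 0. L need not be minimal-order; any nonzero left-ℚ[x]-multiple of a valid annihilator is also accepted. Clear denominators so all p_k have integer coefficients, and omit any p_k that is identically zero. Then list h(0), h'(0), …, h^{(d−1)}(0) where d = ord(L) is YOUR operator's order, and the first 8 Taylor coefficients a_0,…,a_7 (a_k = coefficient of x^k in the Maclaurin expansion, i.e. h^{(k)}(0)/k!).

f: a_k = -3, 0, 6, 0, -2, 0, 4/15, 0, …
g: a_k = 2, 2, 10, 18, 58, 130, 362, 882, …
Product ⇒ symmetric product L₀, ord ≤ 2.
L = (4 + 4·x + 16·x^2) + (2 + 16·x)·Dx + (-1 + x + 4·x^2)·Dx^2  (order 2).
h: a_k = -6, -6, -18, -42, -118, -286, -11362/15, -28522/15, …
ICs: h(0) = -6, h′(0) = -6.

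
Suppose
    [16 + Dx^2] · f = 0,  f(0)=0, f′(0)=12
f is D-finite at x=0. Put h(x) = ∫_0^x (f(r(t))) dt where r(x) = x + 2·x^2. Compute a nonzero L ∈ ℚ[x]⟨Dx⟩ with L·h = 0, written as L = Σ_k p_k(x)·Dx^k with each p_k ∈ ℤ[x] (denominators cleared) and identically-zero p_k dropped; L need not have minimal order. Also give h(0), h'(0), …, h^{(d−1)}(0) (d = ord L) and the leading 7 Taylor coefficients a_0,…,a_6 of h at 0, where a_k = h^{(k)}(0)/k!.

L = (16 + 192·x + 768·x^2 + 1024·x^3)·Dx - 4·Dx^2 + (1 + 4·x)·Dx^3  (order 3).
h: a_k = 0, 0, 6, 8, -8, -192/5, -896/15, …
ICs: h(0) = 0, h′(0) = 0, h′′(0) = 12.

f: a_k = 0, 12, 0, -32, 0, 128/5, 0, …
h₀=f(r): pull back L_f along r ⇒ L₀.
h=∫₀ˣh₀: take L = L₀·Dx.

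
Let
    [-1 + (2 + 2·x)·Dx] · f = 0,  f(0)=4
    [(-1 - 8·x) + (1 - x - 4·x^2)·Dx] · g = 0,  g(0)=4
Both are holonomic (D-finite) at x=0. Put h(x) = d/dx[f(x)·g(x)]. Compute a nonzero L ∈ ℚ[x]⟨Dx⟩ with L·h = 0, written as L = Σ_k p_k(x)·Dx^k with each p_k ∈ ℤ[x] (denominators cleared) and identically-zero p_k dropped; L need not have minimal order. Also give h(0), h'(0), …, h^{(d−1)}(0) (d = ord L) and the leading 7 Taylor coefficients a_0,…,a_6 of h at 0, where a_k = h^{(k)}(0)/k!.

f: a_k = 4, 2, -1/2, 1/4, -5/32, 7/64, -21/256, …
g: a_k = 4, 4, 20, 36, 116, 260, 724, …
L₀ := L_f ⊗_s L_g (sym. prod.), ord ≤ 1.
Differentiate: ansatz ord ≤ ord L₀ ⇒ L.
L = (43 + 210·x + 603·x^2 + 680·x^3 + 240·x^4) + (-6 - 34·x + 6·x^2 + 194·x^3 + 256·x^4 + 96·x^5)·Dx  (order 1).
h: a_k = 24, 172, 549, 4211/2, 100705/16, 645885/32, 7525945/128, …
ICs: h(0) = 24.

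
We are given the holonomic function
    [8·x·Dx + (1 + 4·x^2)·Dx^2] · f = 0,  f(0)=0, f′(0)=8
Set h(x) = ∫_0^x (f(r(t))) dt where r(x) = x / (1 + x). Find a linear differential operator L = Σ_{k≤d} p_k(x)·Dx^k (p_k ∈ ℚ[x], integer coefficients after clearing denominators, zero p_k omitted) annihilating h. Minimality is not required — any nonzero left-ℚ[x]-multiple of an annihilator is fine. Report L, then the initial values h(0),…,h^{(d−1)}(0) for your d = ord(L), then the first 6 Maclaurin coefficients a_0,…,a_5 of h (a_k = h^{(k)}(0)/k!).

L = (2 + 10·x)·Dx^2 + (1 + 2·x + 5·x^2)·Dx^3  (order 3).
h: a_k = 0, 0, 4, -8/3, -2/3, 24/5, …
ICs: h(0) = 0, h′(0) = 0, h′′(0) = 8.

f: a_k = 0, 8, 0, -32/3, 0, 128/5, …
h₀=f(r): pull back L_f along r ⇒ L₀.
∫: right-multiply L₀ by Dx.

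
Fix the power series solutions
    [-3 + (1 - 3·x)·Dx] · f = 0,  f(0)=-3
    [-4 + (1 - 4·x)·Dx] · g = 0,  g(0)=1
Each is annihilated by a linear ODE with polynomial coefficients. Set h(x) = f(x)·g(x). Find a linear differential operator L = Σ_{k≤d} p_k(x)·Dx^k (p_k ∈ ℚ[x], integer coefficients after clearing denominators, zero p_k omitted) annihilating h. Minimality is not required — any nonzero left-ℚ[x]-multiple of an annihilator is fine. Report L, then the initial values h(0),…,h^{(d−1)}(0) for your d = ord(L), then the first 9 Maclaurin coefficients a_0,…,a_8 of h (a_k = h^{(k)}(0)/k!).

f: a_k = -3, -9, -27, -81, -243, -729, -2187, -6561, -19683, …
g: a_k = 1, 4, 16, 64, 256, 1024, 4096, 16384, 65536, …
L₀ := L_f ⊗_s L_g (sym. prod.), ord ≤ 1.
L = (-7 + 24·x) + (1 - 7·x + 12·x^2)·Dx  (order 1).
h: a_k = -3, -21, -111, -525, -2343, -10101, -42591, -176925, -727383, …
ICs: h(0) = -3.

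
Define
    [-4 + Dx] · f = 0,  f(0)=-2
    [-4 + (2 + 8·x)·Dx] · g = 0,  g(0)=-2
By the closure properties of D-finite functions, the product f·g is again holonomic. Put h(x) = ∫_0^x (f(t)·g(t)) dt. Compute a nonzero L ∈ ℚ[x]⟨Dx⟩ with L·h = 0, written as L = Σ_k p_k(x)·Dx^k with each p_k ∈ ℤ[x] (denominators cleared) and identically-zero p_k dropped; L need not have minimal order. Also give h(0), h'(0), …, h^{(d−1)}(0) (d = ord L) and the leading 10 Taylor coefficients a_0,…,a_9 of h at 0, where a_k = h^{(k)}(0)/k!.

L = (-6 - 16·x)·Dx + (1 + 4·x)·Dx^2  (order 2).
h: a_k = 0, 4, 12, 56/3, 68/3, 88/5, 856/45, -1424/315, 4492/105, -316408/2835, …
ICs: h(0) = 0, h′(0) = 4.

f: a_k = -2, -8, -16, -64/3, -64/3, -256/15, -512/45, -2048/315, -1024/315, -4096/2835, …
g: a_k = -2, -4, 4, -8, 20, -56, 168, -528, 1716, -5720, …
Product ⇒ symmetric product L₀, ord ≤ 1.
Integrate: L := L₀·Dx.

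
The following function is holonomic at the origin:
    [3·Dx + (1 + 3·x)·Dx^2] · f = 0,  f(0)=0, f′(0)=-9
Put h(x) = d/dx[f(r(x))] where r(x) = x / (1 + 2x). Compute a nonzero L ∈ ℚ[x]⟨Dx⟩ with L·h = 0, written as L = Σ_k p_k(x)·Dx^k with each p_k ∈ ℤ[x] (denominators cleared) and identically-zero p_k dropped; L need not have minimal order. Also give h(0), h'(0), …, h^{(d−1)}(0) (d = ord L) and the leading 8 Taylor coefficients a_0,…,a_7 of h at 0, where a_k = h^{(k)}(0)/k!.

L = (7 + 20·x) + (1 + 7·x + 10·x^2)·Dx  (order 1).
h: a_k = -9, 63, -351, 1827, -9279, 46683, -233991, 1171107, …
ICs: h(0) = -9.

f: a_k = 0, -9, 27/2, -27, 243/4, -729/5, 729/2, -6561/7, …
Change of var in L_f (x↦r) gives L₀.
Derive L from L₀ (diff closure).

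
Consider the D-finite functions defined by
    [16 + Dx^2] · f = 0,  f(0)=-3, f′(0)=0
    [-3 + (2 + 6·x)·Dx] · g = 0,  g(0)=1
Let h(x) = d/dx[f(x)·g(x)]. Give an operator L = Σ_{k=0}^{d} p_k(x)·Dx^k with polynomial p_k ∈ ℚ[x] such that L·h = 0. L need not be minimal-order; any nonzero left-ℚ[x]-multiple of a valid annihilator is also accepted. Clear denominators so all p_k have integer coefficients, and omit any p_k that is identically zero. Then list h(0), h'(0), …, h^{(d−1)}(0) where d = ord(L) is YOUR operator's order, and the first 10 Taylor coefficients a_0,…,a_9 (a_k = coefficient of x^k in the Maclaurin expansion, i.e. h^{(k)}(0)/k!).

f: a_k = -3, 0, 24, 0, -32, 0, 256/15, 0, -512/105, 0, …
g: a_k = 1, 3/2, -9/8, 27/16, -405/128, 1701/256, -15309/1024, 72171/2048, -2814669/32768, 14073345/65536, …
L₀ := L_f ⊗_s L_g (sym. prod.), ord ≤ 2.
Differentiate: ansatz ord ≤ ord L₀ ⇒ L.
L = (9613 + 83712·x + 273024·x^2 + 442368·x^3 + 331776·x^4) + (-444 - 5940·x - 20736·x^2 - 20736·x^3)·Dx + (364 + 3720·x + 14796·x^2 + 27648·x^3 + 20736·x^4)·Dx^2  (order 2).
h: a_k = -9/2, 219/4, 1485/16, -6337/32, -35115/256, 337609/2560, 1817053/10240, -82369729/430080, 214448463/2293760, 2125409647/17694720, …
ICs: h(0) = -9/2, h′(0) = 219/4.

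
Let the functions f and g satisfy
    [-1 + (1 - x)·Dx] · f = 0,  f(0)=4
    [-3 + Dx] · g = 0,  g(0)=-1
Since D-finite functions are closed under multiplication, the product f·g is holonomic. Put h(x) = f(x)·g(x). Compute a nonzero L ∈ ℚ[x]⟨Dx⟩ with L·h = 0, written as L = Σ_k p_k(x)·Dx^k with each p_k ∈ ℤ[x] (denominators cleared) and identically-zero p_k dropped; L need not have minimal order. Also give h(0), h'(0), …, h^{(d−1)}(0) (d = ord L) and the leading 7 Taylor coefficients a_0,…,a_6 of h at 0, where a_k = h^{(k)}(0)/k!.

f: a_k = 4, 4, 4, 4, 4, 4, 4, …
g: a_k = -1, -3, -9/2, -9/2, -27/8, -81/40, -81/80, …
L₀ := L_f ⊗_s L_g (sym. prod.), ord ≤ 1.
L = (4 - 3·x) + (-1 + x)·Dx  (order 1).
h: a_k = -4, -16, -34, -52, -131/2, -368/5, -1553/20, …
ICs: h(0) = -4.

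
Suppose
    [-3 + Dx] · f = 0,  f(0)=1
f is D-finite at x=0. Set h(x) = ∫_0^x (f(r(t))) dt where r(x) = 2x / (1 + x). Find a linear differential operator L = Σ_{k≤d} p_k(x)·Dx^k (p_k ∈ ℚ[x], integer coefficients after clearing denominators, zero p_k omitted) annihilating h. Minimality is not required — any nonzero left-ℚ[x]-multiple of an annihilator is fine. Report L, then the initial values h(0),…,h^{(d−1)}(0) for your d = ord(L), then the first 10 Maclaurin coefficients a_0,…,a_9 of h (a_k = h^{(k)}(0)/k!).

f: a_k = 1, 3, 9/2, 9/2, 27/8, 81/40, 81/80, 243/560, 729/4480, 243/4480, …
f∘r: x↦r, Dx↦Dx/r' in L_f ⇒ L₀.
Integrate: L := L₀·Dx.
L = -6·Dx + (1 + 2·x + x^2)·Dx^2  (order 2).
h: a_k = 0, 1, 3, 4, 3/2, -6/5, -1/5, 24/35, -57/140, -4/105, …
ICs: h(0) = 0, h′(0) = 1.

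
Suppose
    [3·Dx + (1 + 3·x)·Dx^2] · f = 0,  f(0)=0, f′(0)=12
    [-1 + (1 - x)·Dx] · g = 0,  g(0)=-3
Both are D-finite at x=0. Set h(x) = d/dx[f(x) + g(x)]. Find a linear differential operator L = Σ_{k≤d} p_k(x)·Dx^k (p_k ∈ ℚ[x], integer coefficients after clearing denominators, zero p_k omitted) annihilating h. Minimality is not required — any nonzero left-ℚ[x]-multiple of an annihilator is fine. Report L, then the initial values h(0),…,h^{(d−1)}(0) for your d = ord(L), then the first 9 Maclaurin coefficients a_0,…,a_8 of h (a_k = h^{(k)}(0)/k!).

f: a_k = 0, 12, -18, 36, -81, 972/5, -486, 8748/7, -6561/2, …
g: a_k = -3, -3, -3, -3, -3, -3, -3, -3, -3, …
f+g: L₀ = lclm(L_f,L_g), ord ≤ 2+1.
h₀' ⇒ L via d/dx closure of L₀.
L = (-54 - 18·x) + (12 - 72·x - 36·x^2)·Dx + (5 + 13·x - 9·x^2 - 9·x^3)·Dx^2  (order 2).
h: a_k = 9, -42, 99, -336, 957, -2934, 8727, -26268, 78705, …
ICs: h(0) = 9, h′(0) = -42.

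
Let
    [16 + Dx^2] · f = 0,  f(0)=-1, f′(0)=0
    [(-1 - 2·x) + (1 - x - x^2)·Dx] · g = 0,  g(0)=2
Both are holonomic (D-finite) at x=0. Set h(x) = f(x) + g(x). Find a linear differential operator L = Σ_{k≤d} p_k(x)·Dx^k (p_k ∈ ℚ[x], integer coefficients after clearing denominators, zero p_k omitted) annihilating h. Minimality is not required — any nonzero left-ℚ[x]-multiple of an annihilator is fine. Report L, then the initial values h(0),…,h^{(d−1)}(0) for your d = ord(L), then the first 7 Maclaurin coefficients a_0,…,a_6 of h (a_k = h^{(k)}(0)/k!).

f: a_k = -1, 0, 8, 0, -32/3, 0, 256/45, …
g: a_k = 2, 2, 4, 6, 10, 16, 26, …
Weyl lclm of L_f,L_g ⇒ L₀ (ord ≤ 3).
L = (-272 - 384·x + 352·x^2 - 192·x^3 - 640·x^4 - 256·x^5) + (160 - 368·x - 32·x^2 + 544·x^3 - 48·x^4 - 384·x^5 - 128·x^6)·Dx + (-17 - 24·x + 22·x^2 - 12·x^3 - 40·x^4 - 16·x^5)·Dx^2 + (10 - 23·x - 2·x^2 + 34·x^3 - 3·x^4 - 24·x^5 - 8·x^6)·Dx^3  (order 3).
h: a_k = 1, 2, 12, 6, -2/3, 16, 1426/45, …
ICs: h(0) = 1, h′(0) = 2, h′′(0) = 24.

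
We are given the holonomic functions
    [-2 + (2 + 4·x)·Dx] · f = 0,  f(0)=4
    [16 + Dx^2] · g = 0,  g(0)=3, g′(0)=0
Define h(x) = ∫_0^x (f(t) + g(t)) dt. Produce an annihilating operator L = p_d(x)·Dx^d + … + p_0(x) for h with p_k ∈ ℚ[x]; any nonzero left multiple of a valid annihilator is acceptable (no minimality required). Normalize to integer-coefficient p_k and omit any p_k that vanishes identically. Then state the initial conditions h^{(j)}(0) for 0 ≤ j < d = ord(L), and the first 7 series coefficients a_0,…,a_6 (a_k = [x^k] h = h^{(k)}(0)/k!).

L = (-304 - 1024·x - 1024·x^2)·Dx + (240 + 1504·x + 3072·x^2 + 2048·x^3)·Dx^2 + (-19 - 64·x - 64·x^2)·Dx^3 + (15 + 94·x + 192·x^2 + 128·x^3)·Dx^4  (order 4).
h: a_k = 0, 7, 2, -26/3, 1/2, 59/10, 7/12, …
ICs: h(0) = 0, h′(0) = 7, h′′(0) = 4, h′′′(0) = -52.

f: a_k = 4, 4, -2, 2, -5/2, 7/2, -21/4, …
g: a_k = 3, 0, -24, 0, 32, 0, -256/15, …
f+g: L₀ = lclm(L_f,L_g), ord ≤ 1+2.
h=∫₀ˣh₀: take L = L₀·Dx.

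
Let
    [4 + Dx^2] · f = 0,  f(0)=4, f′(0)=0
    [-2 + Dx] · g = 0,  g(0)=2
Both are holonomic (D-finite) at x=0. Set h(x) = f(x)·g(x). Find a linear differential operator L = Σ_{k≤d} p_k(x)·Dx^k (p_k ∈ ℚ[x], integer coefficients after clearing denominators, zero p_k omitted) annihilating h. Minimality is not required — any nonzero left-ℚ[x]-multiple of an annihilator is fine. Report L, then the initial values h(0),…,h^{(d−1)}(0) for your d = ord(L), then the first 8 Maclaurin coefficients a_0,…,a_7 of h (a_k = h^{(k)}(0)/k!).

L = 8 - 4·Dx + Dx^2  (order 2).
h: a_k = 8, 16, 0, -64/3, -64/3, -128/15, 0, 512/315, …
ICs: h(0) = 8, h′(0) = 16.

f: a_k = 4, 0, -8, 0, 8/3, 0, -16/45, 0, …
g: a_k = 2, 4, 4, 8/3, 4/3, 8/15, 8/45, 16/315, …
h₀=f·g: eliminate ⇒ L₀, order ≤ 2·1.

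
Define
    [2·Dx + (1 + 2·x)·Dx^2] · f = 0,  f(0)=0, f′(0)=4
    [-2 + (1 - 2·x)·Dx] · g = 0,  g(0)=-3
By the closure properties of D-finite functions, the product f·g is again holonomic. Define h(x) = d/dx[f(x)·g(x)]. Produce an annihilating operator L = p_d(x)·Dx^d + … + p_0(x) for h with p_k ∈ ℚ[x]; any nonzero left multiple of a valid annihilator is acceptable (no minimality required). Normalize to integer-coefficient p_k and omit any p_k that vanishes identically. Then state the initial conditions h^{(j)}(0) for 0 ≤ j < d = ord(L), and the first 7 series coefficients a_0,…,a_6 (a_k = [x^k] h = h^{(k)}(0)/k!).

f: a_k = 0, 4, -4, 16/3, -8, 64/5, -64/3, …
g: a_k = -3, -6, -12, -24, -48, -96, -192, …
L₀ := L_f ⊗_s L_g (sym. prod.), ord ≤ 2.
h=h₀': d/dx-closure on L₀ ⇒ L.
L = 16 + (2 + 20·x)·Dx + (-1 + 4·x^2)·Dx^2  (order 2).
h: a_k = -12, -24, -120, -224, -752, -7104/5, -20416/5, …
ICs: h(0) = -12, h′(0) = -24.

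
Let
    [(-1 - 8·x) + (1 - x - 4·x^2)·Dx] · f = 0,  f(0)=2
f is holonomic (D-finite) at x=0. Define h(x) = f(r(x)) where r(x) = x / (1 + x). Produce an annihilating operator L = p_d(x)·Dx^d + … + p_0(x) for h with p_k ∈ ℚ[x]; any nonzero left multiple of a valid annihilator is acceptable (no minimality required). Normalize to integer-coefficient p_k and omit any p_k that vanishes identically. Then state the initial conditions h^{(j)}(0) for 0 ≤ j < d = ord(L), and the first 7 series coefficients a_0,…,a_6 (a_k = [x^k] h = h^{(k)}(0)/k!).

f: a_k = 2, 2, 10, 18, 58, 130, 362, …
h₀=f(r): pull back L_f along r ⇒ L₀.
L = (1 + 9·x) + (-1 - 2·x + 3·x^2 + 4·x^3)·Dx  (order 1).
h: a_k = 2, 2, 8, 0, 32, -32, 160, …
ICs: h(0) = 2.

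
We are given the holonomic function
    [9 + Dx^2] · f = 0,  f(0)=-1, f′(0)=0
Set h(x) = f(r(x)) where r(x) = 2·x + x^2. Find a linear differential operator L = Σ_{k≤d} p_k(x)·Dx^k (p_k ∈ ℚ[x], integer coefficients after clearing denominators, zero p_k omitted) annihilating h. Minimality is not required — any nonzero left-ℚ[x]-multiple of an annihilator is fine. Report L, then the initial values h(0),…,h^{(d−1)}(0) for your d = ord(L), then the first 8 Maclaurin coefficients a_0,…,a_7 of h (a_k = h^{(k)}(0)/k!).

f: a_k = -1, 0, 9/2, 0, -27/8, 0, 81/80, 0, …
f∘r: x↦r, Dx↦Dx/r' in L_f ⇒ L₀.
L = (36 + 108·x + 108·x^2 + 36·x^3) - Dx + (1 + x)·Dx^2  (order 2).
h: a_k = -1, 0, 18, 18, -99/2, -108, -81/5, 837/5, …
ICs: h(0) = -1, h′(0) = 0.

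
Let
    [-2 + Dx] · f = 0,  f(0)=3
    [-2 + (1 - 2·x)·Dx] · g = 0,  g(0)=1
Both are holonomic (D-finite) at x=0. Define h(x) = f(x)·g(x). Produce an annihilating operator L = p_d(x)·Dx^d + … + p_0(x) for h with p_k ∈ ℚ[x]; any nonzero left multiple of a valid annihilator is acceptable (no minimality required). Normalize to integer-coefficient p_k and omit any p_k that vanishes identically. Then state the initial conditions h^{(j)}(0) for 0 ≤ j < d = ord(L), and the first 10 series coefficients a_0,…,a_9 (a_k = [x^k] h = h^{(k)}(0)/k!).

f: a_k = 3, 6, 6, 4, 2, 4/5, 4/15, 8/105, 2/105, 4/945, …
g: a_k = 1, 2, 4, 8, 16, 32, 64, 128, 256, 512, …
L₀ := L_f ⊗_s L_g (sym. prod.), ord ≤ 1.
L = (4 - 4·x) + (-1 + 2·x)·Dx  (order 1).
h: a_k = 3, 12, 30, 64, 130, 1304/5, 7828/15, 21920/21, 219202/105, 789128/189, …
ICs: h(0) = 3.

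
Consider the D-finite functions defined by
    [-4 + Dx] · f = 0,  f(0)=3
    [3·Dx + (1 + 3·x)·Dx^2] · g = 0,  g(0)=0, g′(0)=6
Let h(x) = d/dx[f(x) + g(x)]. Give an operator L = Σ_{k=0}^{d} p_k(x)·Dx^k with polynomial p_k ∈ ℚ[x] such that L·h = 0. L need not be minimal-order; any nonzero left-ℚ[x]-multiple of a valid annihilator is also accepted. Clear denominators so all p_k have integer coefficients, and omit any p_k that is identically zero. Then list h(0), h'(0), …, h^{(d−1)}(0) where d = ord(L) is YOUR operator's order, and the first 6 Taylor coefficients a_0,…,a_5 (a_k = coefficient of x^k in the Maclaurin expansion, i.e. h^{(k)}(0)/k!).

f: a_k = 3, 12, 24, 32, 32, 128/5, …
g: a_k = 0, 6, -9, 18, -81/2, 486/5, …
Sum ⇒ L₀ = lclm(L_f,L_g) in ℚ(x)⟨Dx⟩.
h₀' ⇒ L via d/dx closure of L₀.
L = (-120 - 144·x) + (2 - 96·x - 144·x^2)·Dx + (7 + 33·x + 36·x^2)·Dx^2  (order 2).
h: a_k = 18, 30, 150, -34, 614, -6778/5, …
ICs: h(0) = 18, h′(0) = 30.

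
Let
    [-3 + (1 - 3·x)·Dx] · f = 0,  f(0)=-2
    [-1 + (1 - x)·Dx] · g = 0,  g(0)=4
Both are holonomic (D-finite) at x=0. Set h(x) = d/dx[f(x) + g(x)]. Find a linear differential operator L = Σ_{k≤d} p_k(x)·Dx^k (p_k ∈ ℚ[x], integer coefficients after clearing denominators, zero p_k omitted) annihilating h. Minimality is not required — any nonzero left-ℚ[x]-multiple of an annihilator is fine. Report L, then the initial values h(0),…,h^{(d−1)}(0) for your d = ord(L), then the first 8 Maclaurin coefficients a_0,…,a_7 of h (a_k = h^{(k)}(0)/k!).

L = 18 + (-12 + 18·x)·Dx + (1 - 4·x + 3·x^2)·Dx^2  (order 2).
h: a_k = -2, -28, -150, -632, -2410, -8724, -30590, -104944, …
ICs: h(0) = -2, h′(0) = -28.

f: a_k = -2, -6, -18, -54, -162, -486, -1458, -4374, …
g: a_k = 4, 4, 4, 4, 4, 4, 4, 4, …
h₀=f+g: left-lcm gives L₀, ord ≤ 2.
h₀' ⇒ L via d/dx closure of L₀.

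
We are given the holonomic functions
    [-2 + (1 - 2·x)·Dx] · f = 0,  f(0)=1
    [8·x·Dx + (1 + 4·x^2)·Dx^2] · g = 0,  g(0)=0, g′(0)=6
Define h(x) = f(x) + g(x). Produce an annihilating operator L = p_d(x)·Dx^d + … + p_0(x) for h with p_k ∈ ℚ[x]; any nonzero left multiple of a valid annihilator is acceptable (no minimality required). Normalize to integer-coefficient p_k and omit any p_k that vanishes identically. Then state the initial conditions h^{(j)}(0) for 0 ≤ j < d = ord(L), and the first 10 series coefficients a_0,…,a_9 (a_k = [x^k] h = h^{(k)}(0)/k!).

f: a_k = 1, 2, 4, 8, 16, 32, 64, 128, 256, 512, …
g: a_k = 0, 6, 0, -8, 0, 96/5, 0, -384/7, 0, 512/3, …
Sum ⇒ L₀ = lclm(L_f,L_g) in ℚ(x)⟨Dx⟩.
L = (-8 + 64·x + 96·x^2)·Dx + (8 - 8·x + 32·x^2 + 96·x^3)·Dx^2 + (-1 + 16·x^4)·Dx^3  (order 3).
h: a_k = 1, 8, 4, 0, 16, 256/5, 64, 512/7, 256, 2048/3, …
ICs: h(0) = 1, h′(0) = 8, h′′(0) = 8.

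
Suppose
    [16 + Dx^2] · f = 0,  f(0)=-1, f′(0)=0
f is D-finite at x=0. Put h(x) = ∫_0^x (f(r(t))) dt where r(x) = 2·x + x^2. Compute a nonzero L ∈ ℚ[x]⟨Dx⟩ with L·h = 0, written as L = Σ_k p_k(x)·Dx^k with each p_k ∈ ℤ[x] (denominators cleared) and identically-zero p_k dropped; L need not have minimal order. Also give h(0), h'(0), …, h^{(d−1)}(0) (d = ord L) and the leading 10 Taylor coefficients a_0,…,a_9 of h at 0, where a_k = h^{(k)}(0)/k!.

f: a_k = -1, 0, 8, 0, -32/3, 0, 256/45, 0, -512/315, 0, …
L₀ from L_f via x↦r, Dx↦r'^{-1}Dx.
h=∫₀ˣh₀: take L = L₀·Dx.
L = (64 + 192·x + 192·x^2 + 64·x^3)·Dx - Dx^2 + (1 + x)·Dx^3  (order 3).
h: a_k = 0, -1, 0, 32/3, 8, -488/15, -512/9, 4864/315, 1888/15, 295648/2835, …
ICs: h(0) = 0, h′(0) = -1, h′′(0) = 0.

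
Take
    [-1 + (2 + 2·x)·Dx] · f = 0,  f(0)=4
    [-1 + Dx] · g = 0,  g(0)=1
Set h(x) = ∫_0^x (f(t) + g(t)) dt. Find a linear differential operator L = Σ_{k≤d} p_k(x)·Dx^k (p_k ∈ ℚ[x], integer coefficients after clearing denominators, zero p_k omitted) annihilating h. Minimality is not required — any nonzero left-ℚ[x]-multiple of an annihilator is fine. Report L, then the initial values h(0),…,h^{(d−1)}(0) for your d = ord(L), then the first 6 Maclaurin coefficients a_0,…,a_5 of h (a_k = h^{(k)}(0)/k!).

f: a_k = 4, 2, -1/2, 1/4, -5/32, 7/64, …
g: a_k = 1, 1, 1/2, 1/6, 1/24, 1/120, …
Weyl lclm of L_f,L_g ⇒ L₀ (ord ≤ 2).
∫: right-multiply L₀ by Dx.
L = (3 + 2·x)·Dx + (-5 - 8·x - 4·x^2)·Dx^2 + (2 + 6·x + 4·x^2)·Dx^3  (order 3).
h: a_k = 0, 5, 3/2, 0, 5/48, -11/480, …
ICs: h(0) = 0, h′(0) = 5, h′′(0) = 3.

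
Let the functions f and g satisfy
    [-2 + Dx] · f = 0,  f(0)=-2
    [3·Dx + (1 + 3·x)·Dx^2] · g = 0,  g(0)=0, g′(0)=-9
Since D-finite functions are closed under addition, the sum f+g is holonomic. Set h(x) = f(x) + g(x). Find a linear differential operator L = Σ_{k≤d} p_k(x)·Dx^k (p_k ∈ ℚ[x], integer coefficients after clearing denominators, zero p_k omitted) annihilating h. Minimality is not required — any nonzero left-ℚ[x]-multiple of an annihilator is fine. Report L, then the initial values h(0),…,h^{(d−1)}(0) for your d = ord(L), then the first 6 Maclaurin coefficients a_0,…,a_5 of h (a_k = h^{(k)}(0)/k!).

L = (-48 - 36·x)·Dx + (14 - 24·x - 36·x^2)·Dx^2 + (5 + 21·x + 18·x^2)·Dx^3  (order 3).
h: a_k = -2, -13, 19/2, -89/3, 713/12, -439/3, …
ICs: h(0) = -2, h′(0) = -13, h′′(0) = 19.

f: a_k = -2, -4, -4, -8/3, -4/3, -8/15, …
g: a_k = 0, -9, 27/2, -27, 243/4, -729/5, …
Sum ⇒ L₀ = lclm(L_f,L_g) in ℚ(x)⟨Dx⟩.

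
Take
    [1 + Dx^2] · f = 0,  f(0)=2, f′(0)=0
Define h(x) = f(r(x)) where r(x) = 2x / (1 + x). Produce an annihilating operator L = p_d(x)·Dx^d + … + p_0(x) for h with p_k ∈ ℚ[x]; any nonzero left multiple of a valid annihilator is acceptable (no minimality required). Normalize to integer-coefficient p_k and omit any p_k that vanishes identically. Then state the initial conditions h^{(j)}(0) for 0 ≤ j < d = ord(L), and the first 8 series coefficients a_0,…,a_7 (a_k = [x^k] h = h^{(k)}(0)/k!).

f: a_k = 2, 0, -1, 0, 1/12, 0, -1/360, 0, …
Change of var in L_f (x↦r) gives L₀.
L = 4 + (2 + 6·x + 6·x^2 + 2·x^3)·Dx + (1 + 4·x + 6·x^2 + 4·x^3 + x^4)·Dx^2  (order 2).
h: a_k = 2, 0, -4, 8, -32/3, 32/3, -308/45, -8/5, …
ICs: h(0) = 2, h′(0) = 0.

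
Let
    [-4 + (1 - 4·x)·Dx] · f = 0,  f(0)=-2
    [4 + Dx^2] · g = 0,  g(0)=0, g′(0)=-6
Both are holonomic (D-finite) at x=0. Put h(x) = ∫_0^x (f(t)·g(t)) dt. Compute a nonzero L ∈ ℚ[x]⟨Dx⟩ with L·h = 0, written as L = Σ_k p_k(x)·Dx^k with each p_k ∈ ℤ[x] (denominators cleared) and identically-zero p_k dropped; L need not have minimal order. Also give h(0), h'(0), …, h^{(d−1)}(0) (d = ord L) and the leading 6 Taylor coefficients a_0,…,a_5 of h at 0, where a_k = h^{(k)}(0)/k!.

L = (-4 + 16·x)·Dx + 8·Dx^2 + (-1 + 4·x)·Dx^3  (order 3).
h: a_k = 0, 0, 6, 16, 46, 736/5, …
ICs: h(0) = 0, h′(0) = 0, h′′(0) = 12.

f: a_k = -2, -8, -32, -128, -512, -2048, …
g: a_k = 0, -6, 0, 4, 0, -4/5, …
L₀ := L_f ⊗_s L_g (sym. prod.), ord ≤ 2.
∫: right-multiply L₀ by Dx.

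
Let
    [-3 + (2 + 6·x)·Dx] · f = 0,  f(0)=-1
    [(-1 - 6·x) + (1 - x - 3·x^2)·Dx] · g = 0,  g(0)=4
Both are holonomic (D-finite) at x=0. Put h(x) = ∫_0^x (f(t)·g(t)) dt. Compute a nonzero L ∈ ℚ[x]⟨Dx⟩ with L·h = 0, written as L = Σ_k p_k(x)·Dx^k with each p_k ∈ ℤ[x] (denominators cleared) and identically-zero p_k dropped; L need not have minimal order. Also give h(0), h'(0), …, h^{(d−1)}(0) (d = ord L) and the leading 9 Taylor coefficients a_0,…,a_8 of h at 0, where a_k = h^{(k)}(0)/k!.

f: a_k = -1, -3/2, 9/8, -27/16, 405/128, -1701/256, 15309/1024, -72171/2048, 2814669/32768, …
g: a_k = 4, 4, 16, 28, 76, 160, 388, 868, 2032, …
Product ⇒ symmetric product L₀, ord ≤ 1.
h=∫h₀ ⇒ L = L₀·Dx.
L = (5 + 15·x + 27·x^2)·Dx + (-2 - 4·x + 12·x^2 + 18·x^3)·Dx^2  (order 2).
h: a_k = 0, -4, -5, -35/6, -217/16, -3011/160, -18139/384, -129511/1792, -766529/4096, …
ICs: h(0) = 0, h′(0) = -4.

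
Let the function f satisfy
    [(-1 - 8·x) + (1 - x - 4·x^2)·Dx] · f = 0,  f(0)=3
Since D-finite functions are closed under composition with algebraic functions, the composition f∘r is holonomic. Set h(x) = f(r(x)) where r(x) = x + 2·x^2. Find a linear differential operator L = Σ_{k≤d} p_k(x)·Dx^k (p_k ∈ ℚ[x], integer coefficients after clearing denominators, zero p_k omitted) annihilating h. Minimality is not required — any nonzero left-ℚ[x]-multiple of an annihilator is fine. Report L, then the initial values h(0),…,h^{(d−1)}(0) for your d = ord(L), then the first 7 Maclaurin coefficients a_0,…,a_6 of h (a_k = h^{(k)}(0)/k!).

f: a_k = 3, 3, 15, 27, 87, 195, 543, …
h₀=f(r): pull back L_f along r ⇒ L₀.
L = (1 + 12·x + 48·x^2 + 64·x^3) + (-1 + x + 6·x^2 + 16·x^3 + 16·x^4)·Dx  (order 1).
h: a_k = 3, 3, 21, 87, 309, 1215, 4797, …
ICs: h(0) = 3.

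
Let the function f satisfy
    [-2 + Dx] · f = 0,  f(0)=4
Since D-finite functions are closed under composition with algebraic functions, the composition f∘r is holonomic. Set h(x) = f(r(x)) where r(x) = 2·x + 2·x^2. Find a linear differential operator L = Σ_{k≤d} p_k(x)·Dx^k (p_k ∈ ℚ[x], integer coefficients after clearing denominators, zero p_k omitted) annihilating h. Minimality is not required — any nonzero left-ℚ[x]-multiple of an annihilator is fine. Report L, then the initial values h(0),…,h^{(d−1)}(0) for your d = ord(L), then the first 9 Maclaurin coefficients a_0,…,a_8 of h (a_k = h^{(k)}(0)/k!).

f: a_k = 4, 8, 8, 16/3, 8/3, 16/15, 16/45, 32/315, 8/315, …
f∘r: x↦r, Dx↦Dx/r' in L_f ⇒ L₀.
L = (-4 - 8·x) + Dx  (order 1).
h: a_k = 4, 16, 48, 320/3, 608/3, 1664/5, 22144/45, 208384/315, 5760/7, …
ICs: h(0) = 4.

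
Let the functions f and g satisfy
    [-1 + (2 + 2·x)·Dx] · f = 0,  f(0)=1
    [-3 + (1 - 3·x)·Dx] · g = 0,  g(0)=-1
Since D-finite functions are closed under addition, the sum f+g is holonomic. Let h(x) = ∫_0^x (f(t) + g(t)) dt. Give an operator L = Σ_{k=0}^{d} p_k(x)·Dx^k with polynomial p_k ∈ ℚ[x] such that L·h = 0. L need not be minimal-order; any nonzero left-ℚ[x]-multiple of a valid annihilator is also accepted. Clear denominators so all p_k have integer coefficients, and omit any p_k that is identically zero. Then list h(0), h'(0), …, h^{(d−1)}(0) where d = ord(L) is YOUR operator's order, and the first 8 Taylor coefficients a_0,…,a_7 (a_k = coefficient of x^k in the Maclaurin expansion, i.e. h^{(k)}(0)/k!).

L = (39 + 27·x)·Dx + (-73 - 138·x - 81·x^2)·Dx^2 + (10 - 2·x - 66·x^2 - 54·x^3)·Dx^3  (order 3).
h: a_k = 0, 0, -5/4, -73/24, -431/64, -10373/640, -62201/1536, -746517/7168, …
ICs: h(0) = 0, h′(0) = 0, h′′(0) = -5/2.

f: a_k = 1, 1/2, -1/8, 1/16, -5/128, 7/256, -21/1024, 33/2048, …
g: a_k = -1, -3, -9, -27, -81, -243, -729, -2187, …
L₀ := lclm(L_f,L_g); ord L₀ ≤ 1+1.
h=∫h₀ ⇒ L = L₀·Dx.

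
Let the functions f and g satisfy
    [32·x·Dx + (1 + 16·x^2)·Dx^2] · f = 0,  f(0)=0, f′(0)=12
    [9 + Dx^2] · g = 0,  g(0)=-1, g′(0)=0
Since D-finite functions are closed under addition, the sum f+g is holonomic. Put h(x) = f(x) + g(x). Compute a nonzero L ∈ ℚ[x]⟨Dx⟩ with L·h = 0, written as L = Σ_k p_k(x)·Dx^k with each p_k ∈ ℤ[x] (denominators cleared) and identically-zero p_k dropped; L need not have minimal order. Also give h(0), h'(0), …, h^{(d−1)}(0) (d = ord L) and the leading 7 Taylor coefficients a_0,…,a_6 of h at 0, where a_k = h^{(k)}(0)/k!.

L = (-52704·x + 967680·x^3 + 663552·x^5)·Dx + (-207 + 13104·x^2 + 283392·x^4 + 331776·x^6)·Dx^2 + (-5856·x + 107520·x^3 + 73728·x^5)·Dx^3 + (-23 + 1456·x^2 + 31488·x^4 + 36864·x^6)·Dx^4  (order 4).
h: a_k = -1, 12, 9/2, -64, -27/8, 3072/5, 81/80, …
ICs: h(0) = -1, h′(0) = 12, h′′(0) = 9, h′′′(0) = -384.

f: a_k = 0, 12, 0, -64, 0, 3072/5, 0, …
g: a_k = -1, 0, 9/2, 0, -27/8, 0, 81/80, …
h₀=f+g: left-lcm gives L₀, ord ≤ 4.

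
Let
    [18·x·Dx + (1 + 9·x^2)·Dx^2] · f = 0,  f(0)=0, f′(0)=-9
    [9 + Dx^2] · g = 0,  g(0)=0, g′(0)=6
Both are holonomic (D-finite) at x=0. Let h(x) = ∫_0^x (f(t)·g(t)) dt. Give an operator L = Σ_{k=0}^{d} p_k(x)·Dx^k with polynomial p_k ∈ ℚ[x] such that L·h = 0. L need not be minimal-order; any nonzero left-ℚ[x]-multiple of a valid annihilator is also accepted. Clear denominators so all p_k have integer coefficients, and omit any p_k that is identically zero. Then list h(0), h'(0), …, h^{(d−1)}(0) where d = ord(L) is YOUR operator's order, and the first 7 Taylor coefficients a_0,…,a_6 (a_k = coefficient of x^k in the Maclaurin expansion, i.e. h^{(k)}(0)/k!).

L = (810 + 18954·x^2 + 72171·x^4 + 236196·x^6 + 531441·x^8)·Dx + (972·x + 14580·x^3 + 78732·x^5 + 236196·x^7)·Dx^2 + (108 + 2592·x^2 + 13122·x^4 + 52488·x^6 + 118098·x^8)·Dx^3 + (108·x + 1620·x^3 + 8748·x^5 + 26244·x^7)·Dx^4 + (2 + 54·x^2 + 567·x^4 + 2916·x^6 + 6561·x^8)·Dx^5  (order 5).
h: a_k = 0, 0, 0, -18, 0, 243/5, 0, …
ICs: h(0) = 0, h′(0) = 0, h′′(0) = 0, h′′′(0) = -108, h′′′′(0) = 0.

f: a_k = 0, -9, 0, 27, 0, -729/5, 0, …
g: a_k = 0, 6, 0, -9, 0, 81/20, 0, …
f·g: L₀ = L_f ⊗_s L_g, ord ≤ 2·2.
Integrate: L := L₀·Dx.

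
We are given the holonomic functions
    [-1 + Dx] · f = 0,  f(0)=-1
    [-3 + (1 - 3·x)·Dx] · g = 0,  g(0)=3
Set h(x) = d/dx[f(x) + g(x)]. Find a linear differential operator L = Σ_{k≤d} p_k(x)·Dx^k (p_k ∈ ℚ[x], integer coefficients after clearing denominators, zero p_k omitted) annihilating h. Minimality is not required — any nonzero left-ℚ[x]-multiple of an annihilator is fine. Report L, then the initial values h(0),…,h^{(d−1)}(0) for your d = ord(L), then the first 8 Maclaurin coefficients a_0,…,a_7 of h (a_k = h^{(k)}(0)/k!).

f: a_k = -1, -1, -1/2, -1/6, -1/24, -1/120, -1/720, -1/5040, …
g: a_k = 3, 9, 27, 81, 243, 729, 2187, 6561, …
Weyl lclm of L_f,L_g ⇒ L₀ (ord ≤ 2).
Differentiate: ansatz ord ≤ ord L₀ ⇒ L.
L = (48 + 18·x) + (-53 - 6·x + 9·x^2)·Dx + (5 - 12·x - 9·x^2)·Dx^2  (order 2).
h: a_k = 8, 53, 485/2, 5831/6, 87479/24, 1574639/120, 33067439/720, 793618559/5040, …
ICs: h(0) = 8, h′(0) = 53.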